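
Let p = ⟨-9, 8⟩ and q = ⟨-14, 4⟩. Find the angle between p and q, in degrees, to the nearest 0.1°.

25.7

p · q = (-9)·(-14) + 8·4 = 126 + 32 = 158
|p|² = 81 + 64 = 145,  |p| = √145 ≈ 12.041595
|q|² = 196 + 16 = 212,  |q| = √212 ≈ 14.560220
cos θ = 158 / (12.041595 · 14.560220) ≈ 0.90117
θ = arccos(0.90117) ≈ 25.7°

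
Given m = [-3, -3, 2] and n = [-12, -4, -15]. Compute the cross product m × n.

(53, -69, -24)

i: (-3)·(-15) - 2·(-4) = 45 - (-8) = 53
j: 2·(-12) - (-3)·(-15) = -24 - 45 = -69
k: (-3)·(-4) - (-3)·(-12) = 12 - 36 = -24
m × n = (53, -69, -24)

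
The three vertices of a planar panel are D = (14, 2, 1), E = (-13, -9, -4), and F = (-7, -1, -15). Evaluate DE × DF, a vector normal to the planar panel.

DE = (-27, -11, -5)
DF = (-21, -3, -16)
i: (-11)·(-16) - (-5)·(-3) = 176 - 15 = 161
j: (-5)·(-21) - (-27)·(-16) = 105 - 432 = -327
k: (-27)·(-3) - (-11)·(-21) = 81 - 231 = -150
DE × DF = (161, -327, -150)

(161, -327, -150)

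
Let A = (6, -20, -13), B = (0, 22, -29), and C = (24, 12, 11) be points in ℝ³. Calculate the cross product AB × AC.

(1520, -144, -948)

AB = (-6, 42, -16)
AC = (18, 32, 24)
i: 42·24 - (-16)·32 = 1008 - (-512) = 1520
j: (-16)·18 - (-6)·24 = -288 - (-144) = -144
k: (-6)·32 - 42·18 = -192 - 756 = -948
AB × AC = (1520, -144, -948)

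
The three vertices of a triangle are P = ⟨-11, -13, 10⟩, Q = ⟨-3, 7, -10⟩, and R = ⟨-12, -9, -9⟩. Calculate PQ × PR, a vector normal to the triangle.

(-300, 172, 52)

PQ = (8, 20, -20)
PR = (-1, 4, -19)
i: 20·(-19) - (-20)·4 = -380 - (-80) = -300
j: (-20)·(-1) - 8·(-19) = 20 - (-152) = 172
k: 8·4 - 20·(-1) = 32 - (-20) = 52
PQ × PR = (-300, 172, 52)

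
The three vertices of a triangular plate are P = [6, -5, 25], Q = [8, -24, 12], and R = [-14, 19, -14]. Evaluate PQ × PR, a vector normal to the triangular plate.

PQ = (2, -19, -13)
PR = (-20, 24, -39)
i: (-19)·(-39) - (-13)·24 = 741 - (-312) = 1053
j: (-13)·(-20) - 2·(-39) = 260 - (-78) = 338
k: 2·24 - (-19)·(-20) = 48 - 380 = -332
PQ × PR = (1053, 338, -332)

(1053, 338, -332)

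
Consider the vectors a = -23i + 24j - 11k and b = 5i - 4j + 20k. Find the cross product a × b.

(436, 405, -28)

i: 24·20 - (-11)·(-4) = 480 - 44 = 436
j: (-11)·5 - (-23)·20 = -55 - (-460) = 405
k: (-23)·(-4) - 24·5 = 92 - 120 = -28
a × b = (436, 405, -28)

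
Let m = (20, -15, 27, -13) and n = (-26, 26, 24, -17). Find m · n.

-41

m · n = 20·(-26) + (-15)·26 + 27·24 + (-13)·(-17) = -520 - 390 + 648 + 221 = -41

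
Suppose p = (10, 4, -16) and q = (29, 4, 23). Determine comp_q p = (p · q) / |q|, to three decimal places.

p · q = 10·29 + 4·4 + (-16)·23 = 290 + 16 - 368 = -62
|q| = √(841 + 16 + 529) = √1386 ≈ 37.2290
comp_q p = -62 / √1386 ≈ -1.665

-1.665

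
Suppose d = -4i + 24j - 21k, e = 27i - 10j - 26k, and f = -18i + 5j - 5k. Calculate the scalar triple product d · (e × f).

14697

e × f:
i: (-10)·(-5) - (-26)·5 = 50 - (-130) = 180
j: (-26)·(-18) - 27·(-5) = 468 - (-135) = 603
k: 27·5 - (-10)·(-18) = 135 - 180 = -45
e × f = (180, 603, -45)
d · (e × f) = (-4)·180 + 24·603 + (-21)·(-45) = -720 + 14472 + 945 = 14697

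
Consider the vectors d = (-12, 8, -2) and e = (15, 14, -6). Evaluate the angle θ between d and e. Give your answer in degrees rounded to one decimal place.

100.4

d · e = (-12)·15 + 8·14 + (-2)·(-6) = -180 + 112 + 12 = -56
|d|² = 144 + 64 + 4 = 212,  |d| = √212 ≈ 14.560220
|e|² = 225 + 196 + 36 = 457,  |e| = √457 ≈ 21.377558
cos θ = -56 / (14.560220 · 21.377558) ≈ -0.17991
θ = arccos(-0.17991) ≈ 100.4°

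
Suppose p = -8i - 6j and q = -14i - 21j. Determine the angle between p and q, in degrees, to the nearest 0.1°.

p · q = (-8)·(-14) + (-6)·(-21) = 112 + 126 = 238
|p|² = 64 + 36 = 100,  |p| = √100 ≈ 10.000000
|q|² = 196 + 441 = 637,  |q| = √637 ≈ 25.238859
cos θ = 238 / (10.000000 · 25.238859) ≈ 0.94299
θ = arccos(0.94299) ≈ 19.4°

19.4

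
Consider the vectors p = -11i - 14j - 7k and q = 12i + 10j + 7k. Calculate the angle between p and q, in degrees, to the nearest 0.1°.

168.6

p · q = (-11)·12 + (-14)·10 + (-7)·7 = -132 - 140 - 49 = -321
|p|² = 121 + 196 + 49 = 366,  |p| = √366 ≈ 19.131126
|q|² = 144 + 100 + 49 = 293,  |q| = √293 ≈ 17.117243
cos θ = -321 / (19.131126 · 17.117243) ≈ -0.98024
θ = arccos(-0.98024) ≈ 168.6°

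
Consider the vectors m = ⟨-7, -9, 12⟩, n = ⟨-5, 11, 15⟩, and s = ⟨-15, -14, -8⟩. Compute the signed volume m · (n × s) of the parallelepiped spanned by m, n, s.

n × s:
i: 11·(-8) - 15·(-14) = -88 - (-210) = 122
j: 15·(-15) - (-5)·(-8) = -225 - 40 = -265
k: (-5)·(-14) - 11·(-15) = 70 - (-165) = 235
n × s = (122, -265, 235)
m · (n × s) = (-7)·122 + (-9)·(-265) + 12·235 = -854 + 2385 + 2820 = 4351

4351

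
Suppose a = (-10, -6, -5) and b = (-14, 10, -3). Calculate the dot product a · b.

a · b = (-10)·(-14) + (-6)·10 + (-5)·(-3) = 140 - 60 + 15 = 95

95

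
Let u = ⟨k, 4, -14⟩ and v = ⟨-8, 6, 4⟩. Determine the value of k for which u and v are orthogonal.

u · v = k·(-8) + 4·6 + (-14)·4 = -32 - 8k
Set equal to 0: -8k = 32, so k = -4.

-4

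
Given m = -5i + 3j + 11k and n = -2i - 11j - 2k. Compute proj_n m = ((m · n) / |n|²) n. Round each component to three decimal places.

m · n = (-5)·(-2) + 3·(-11) + 11·(-2) = 10 - 33 - 22 = -45
|n|² = 4 + 121 + 4 = 129
proj_n m = (-45/129) · (-2, -11, -2) ≈ (0.698, 3.837, 0.698)

(0.698, 3.837, 0.698)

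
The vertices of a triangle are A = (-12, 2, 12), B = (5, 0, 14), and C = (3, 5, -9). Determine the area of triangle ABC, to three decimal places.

198.511

AB = (17, -2, 2),  AC = (15, 3, -21)
i: (-2)·(-21) - 2·3 = 42 - 6 = 36
j: 2·15 - 17·(-21) = 30 - (-357) = 387
k: 17·3 - (-2)·15 = 51 - (-30) = 81
AB × AC = (36, 387, 81)
|AB × AC| = √157626 ≈ 397.0214
area = ½ · 397.0214 ≈ 198.511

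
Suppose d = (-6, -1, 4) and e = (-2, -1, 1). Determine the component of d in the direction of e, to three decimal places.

d · e = (-6)·(-2) + (-1)·(-1) + 4·1 = 12 + 1 + 4 = 17
|e| = √(4 + 1 + 1) = √6 ≈ 2.4495
comp_e d = 17 / √6 ≈ 6.940

6.940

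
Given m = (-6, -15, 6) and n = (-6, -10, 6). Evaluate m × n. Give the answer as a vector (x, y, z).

i: (-15)·6 - 6·(-10) = -90 - (-60) = -30
j: 6·(-6) - (-6)·6 = -36 - (-36) = 0
k: (-6)·(-10) - (-15)·(-6) = 60 - 90 = -30
m × n = (-30, 0, -30)

(-30, 0, -30)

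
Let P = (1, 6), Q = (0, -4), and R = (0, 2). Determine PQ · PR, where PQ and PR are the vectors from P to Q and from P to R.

PQ = Q − P = (-1, -10)
PR = R − P = (-1, -4)
PQ · PR = (-1)·(-1) + (-10)·(-4) = 1 + 40 = 41

41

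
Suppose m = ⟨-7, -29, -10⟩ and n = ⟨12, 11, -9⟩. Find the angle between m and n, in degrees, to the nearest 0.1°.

m · n = (-7)·12 + (-29)·11 + (-10)·(-9) = -84 - 319 + 90 = -313
|m|² = 49 + 841 + 100 = 990,  |m| = √990 ≈ 31.464265
|n|² = 144 + 121 + 81 = 346,  |n| = √346 ≈ 18.601075
cos θ = -313 / (31.464265 · 18.601075) ≈ -0.53480
θ = arccos(-0.53480) ≈ 122.3°

122.3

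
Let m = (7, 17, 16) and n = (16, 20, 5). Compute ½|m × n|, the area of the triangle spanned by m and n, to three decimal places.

174.277

i: 17·5 - 16·20 = 85 - 320 = -235
j: 16·16 - 7·5 = 256 - 35 = 221
k: 7·20 - 17·16 = 140 - 272 = -132
m × n = (-235, 221, -132)
|m × n| = √((-235)² + 221² + (-132)²) = √121490 ≈ 348.5542
area = ½ · 348.5542 ≈ 174.277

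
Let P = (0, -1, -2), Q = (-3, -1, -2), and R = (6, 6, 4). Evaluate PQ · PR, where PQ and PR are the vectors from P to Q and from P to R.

-18

PQ = Q − P = (-3, 0, 0)
PR = R − P = (6, 7, 6)
PQ · PR = (-3)·6 + 0·7 + 0·6 = -18 + 0 + 0 = -18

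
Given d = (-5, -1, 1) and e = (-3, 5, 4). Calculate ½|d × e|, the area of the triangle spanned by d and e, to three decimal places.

i: (-1)·4 - 1·5 = -4 - 5 = -9
j: 1·(-3) - (-5)·4 = -3 - (-20) = 17
k: (-5)·5 - (-1)·(-3) = -25 - 3 = -28
d × e = (-9, 17, -28)
|d × e| = √((-9)² + 17² + (-28)²) = √1154 ≈ 33.9706
area = ½ · 33.9706 ≈ 16.985

16.985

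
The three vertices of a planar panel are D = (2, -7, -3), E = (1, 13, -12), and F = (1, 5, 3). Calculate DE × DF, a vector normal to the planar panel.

DE = (-1, 20, -9)
DF = (-1, 12, 6)
i: 20·6 - (-9)·12 = 120 - (-108) = 228
j: (-9)·(-1) - (-1)·6 = 9 - (-6) = 15
k: (-1)·12 - 20·(-1) = -12 - (-20) = 8
DE × DF = (228, 15, 8)

(228, 15, 8)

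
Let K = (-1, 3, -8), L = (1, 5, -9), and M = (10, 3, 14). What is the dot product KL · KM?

KL = L − K = (2, 2, -1)
KM = M − K = (11, 0, 22)
KL · KM = 2·11 + 2·0 + (-1)·22 = 22 + 0 - 22 = 0

0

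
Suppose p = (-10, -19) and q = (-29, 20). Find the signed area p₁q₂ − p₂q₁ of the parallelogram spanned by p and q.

-751

(-10)·20 - (-19)·(-29) = -200 - 551 = -751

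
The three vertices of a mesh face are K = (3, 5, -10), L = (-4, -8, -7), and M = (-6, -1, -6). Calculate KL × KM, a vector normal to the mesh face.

KL = (-7, -13, 3)
KM = (-9, -6, 4)
i: (-13)·4 - 3·(-6) = -52 - (-18) = -34
j: 3·(-9) - (-7)·4 = -27 - (-28) = 1
k: (-7)·(-6) - (-13)·(-9) = 42 - 117 = -75
KL × KM = (-34, 1, -75)

(-34, 1, -75)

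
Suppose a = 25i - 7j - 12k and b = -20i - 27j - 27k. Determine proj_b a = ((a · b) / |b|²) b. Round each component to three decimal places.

a · b = 25·(-20) + (-7)·(-27) + (-12)·(-27) = -500 + 189 + 324 = 13
|b|² = 400 + 729 + 729 = 1858
proj_b a = (13/1858) · (-20, -27, -27) ≈ (-0.140, -0.189, -0.189)

(-0.140, -0.189, -0.189)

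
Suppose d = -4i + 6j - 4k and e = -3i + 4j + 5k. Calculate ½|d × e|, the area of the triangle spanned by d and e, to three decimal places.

28.036

i: 6·5 - (-4)·4 = 30 - (-16) = 46
j: (-4)·(-3) - (-4)·5 = 12 - (-20) = 32
k: (-4)·4 - 6·(-3) = -16 - (-18) = 2
d × e = (46, 32, 2)
|d × e| = √(46² + 32² + 2²) = √3144 ≈ 56.0714
area = ½ · 56.0714 ≈ 28.036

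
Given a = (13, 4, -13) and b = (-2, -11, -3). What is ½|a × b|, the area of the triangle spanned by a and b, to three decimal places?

i: 4·(-3) - (-13)·(-11) = -12 - 143 = -155
j: (-13)·(-2) - 13·(-3) = 26 - (-39) = 65
k: 13·(-11) - 4·(-2) = -143 - (-8) = -135
a × b = (-155, 65, -135)
|a × b| = √((-155)² + 65² + (-135)²) = √46475 ≈ 215.5806
area = ½ · 215.5806 ≈ 107.790

107.790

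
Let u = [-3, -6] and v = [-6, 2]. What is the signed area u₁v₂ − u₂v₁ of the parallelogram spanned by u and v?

-42

(-3)·2 - (-6)·(-6) = -6 - 36 = -42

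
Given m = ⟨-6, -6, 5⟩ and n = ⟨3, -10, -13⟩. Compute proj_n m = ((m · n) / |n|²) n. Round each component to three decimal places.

m · n = (-6)·3 + (-6)·(-10) + 5·(-13) = -18 + 60 - 65 = -23
|n|² = 9 + 100 + 169 = 278
proj_n m = (-23/278) · (3, -10, -13) ≈ (-0.248, 0.827, 1.076)

(-0.248, 0.827, 1.076)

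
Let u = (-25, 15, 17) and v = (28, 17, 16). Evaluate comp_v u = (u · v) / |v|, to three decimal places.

u · v = (-25)·28 + 15·17 + 17·16 = -700 + 255 + 272 = -173
|v| = √(784 + 289 + 256) = √1329 ≈ 36.4555
comp_v u = -173 / √1329 ≈ -4.746

-4.746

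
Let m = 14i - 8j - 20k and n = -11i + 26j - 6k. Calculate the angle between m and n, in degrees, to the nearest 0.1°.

m · n = 14·(-11) + (-8)·26 + (-20)·(-6) = -154 - 208 + 120 = -242
|m|² = 196 + 64 + 400 = 660,  |m| = √660 ≈ 25.690465
|n|² = 121 + 676 + 36 = 833,  |n| = √833 ≈ 28.861739
cos θ = -242 / (25.690465 · 28.861739) ≈ -0.32638
θ = arccos(-0.32638) ≈ 109.0°

109.0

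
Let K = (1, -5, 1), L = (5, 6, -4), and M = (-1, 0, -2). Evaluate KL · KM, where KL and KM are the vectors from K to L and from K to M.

62

KL = L − K = (4, 11, -5)
KM = M − K = (-2, 5, -3)
KL · KM = 4·(-2) + 11·5 + (-5)·(-3) = -8 + 55 + 15 = 62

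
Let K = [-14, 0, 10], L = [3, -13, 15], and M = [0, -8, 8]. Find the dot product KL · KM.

KL = L − K = (17, -13, 5)
KM = M − K = (14, -8, -2)
KL · KM = 17·14 + (-13)·(-8) + 5·(-2) = 238 + 104 - 10 = 332

332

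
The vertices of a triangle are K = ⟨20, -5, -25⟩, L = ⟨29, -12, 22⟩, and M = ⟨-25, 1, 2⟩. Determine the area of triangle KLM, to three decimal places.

KL = (9, -7, 47),  KM = (-45, 6, 27)
i: (-7)·27 - 47·6 = -189 - 282 = -471
j: 47·(-45) - 9·27 = -2115 - 243 = -2358
k: 9·6 - (-7)·(-45) = 54 - 315 = -261
KL × KM = (-471, -2358, -261)
|KL × KM| = √5850126 ≈ 2418.7034
area = ½ · 2418.7034 ≈ 1209.352

1209.352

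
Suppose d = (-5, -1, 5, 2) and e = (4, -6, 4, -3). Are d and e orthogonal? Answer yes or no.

yes

d · e = (-5)·4 + (-1)·(-6) + 5·4 + 2·(-3) = -20 + 6 + 20 - 6 = 0
Zero, so the vectors are orthogonal.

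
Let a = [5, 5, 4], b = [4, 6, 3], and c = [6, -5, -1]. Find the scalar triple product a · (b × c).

b × c:
i: 6·(-1) - 3·(-5) = -6 - (-15) = 9
j: 3·6 - 4·(-1) = 18 - (-4) = 22
k: 4·(-5) - 6·6 = -20 - 36 = -56
b × c = (9, 22, -56)
a · (b × c) = 5·9 + 5·22 + 4·(-56) = 45 + 110 - 224 = -69

-69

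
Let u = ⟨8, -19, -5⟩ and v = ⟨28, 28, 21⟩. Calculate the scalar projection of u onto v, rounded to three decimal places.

u · v = 8·28 + (-19)·28 + (-5)·21 = 224 - 532 - 105 = -413
|v| = √(784 + 784 + 441) = √2009 ≈ 44.8219
comp_v u = -413 / √2009 ≈ -9.214

-9.214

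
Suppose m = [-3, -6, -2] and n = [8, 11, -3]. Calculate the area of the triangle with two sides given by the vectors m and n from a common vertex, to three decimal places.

i: (-6)·(-3) - (-2)·11 = 18 - (-22) = 40
j: (-2)·8 - (-3)·(-3) = -16 - 9 = -25
k: (-3)·11 - (-6)·8 = -33 - (-48) = 15
m × n = (40, -25, 15)
|m × n| = √(40² + (-25)² + 15²) = √2450 ≈ 49.4975
area = ½ · 49.4975 ≈ 24.749

24.749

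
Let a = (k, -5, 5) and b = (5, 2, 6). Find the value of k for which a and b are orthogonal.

a · b = k·5 + (-5)·2 + 5·6 = 20 + 5k
Set equal to 0: 5k = -20, so k = -4.

-4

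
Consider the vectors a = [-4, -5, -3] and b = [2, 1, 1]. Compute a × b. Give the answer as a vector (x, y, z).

(-2, -2, 6)

i: (-5)·1 - (-3)·1 = -5 - (-3) = -2
j: (-3)·2 - (-4)·1 = -6 - (-4) = -2
k: (-4)·1 - (-5)·2 = -4 - (-10) = 6
a × b = (-2, -2, 6)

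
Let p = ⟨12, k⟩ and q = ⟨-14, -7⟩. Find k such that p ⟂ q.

-24

p · q = 12·(-14) + k·(-7) = -168 - 7k
Set equal to 0: -7k = 168, so k = -24.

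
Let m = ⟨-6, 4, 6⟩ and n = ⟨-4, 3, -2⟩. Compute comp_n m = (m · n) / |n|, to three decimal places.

4.457

m · n = (-6)·(-4) + 4·3 + 6·(-2) = 24 + 12 - 12 = 24
|n| = √(16 + 9 + 4) = √29 ≈ 5.3852
comp_n m = 24 / √29 ≈ 4.457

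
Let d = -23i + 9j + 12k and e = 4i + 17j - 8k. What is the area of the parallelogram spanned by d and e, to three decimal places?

526.309

i: 9·(-8) - 12·17 = -72 - 204 = -276
j: 12·4 - (-23)·(-8) = 48 - 184 = -136
k: (-23)·17 - 9·4 = -391 - 36 = -427
d × e = (-276, -136, -427)
|d × e| = √((-276)² + (-136)² + (-427)²) = √277001 ≈ 526.3088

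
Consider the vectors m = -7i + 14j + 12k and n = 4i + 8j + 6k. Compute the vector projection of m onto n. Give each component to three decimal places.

m · n = (-7)·4 + 14·8 + 12·6 = -28 + 112 + 72 = 156
|n|² = 16 + 64 + 36 = 116
proj_n m = (156/116) · (4, 8, 6) ≈ (5.379, 10.759, 8.069)

(5.379, 10.759, 8.069)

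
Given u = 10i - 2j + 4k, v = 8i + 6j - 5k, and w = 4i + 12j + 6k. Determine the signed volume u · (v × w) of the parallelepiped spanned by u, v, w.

1384

v × w:
i: 6·6 - (-5)·12 = 36 - (-60) = 96
j: (-5)·4 - 8·6 = -20 - 48 = -68
k: 8·12 - 6·4 = 96 - 24 = 72
v × w = (96, -68, 72)
u · (v × w) = 10·96 + (-2)·(-68) + 4·72 = 960 + 136 + 288 = 1384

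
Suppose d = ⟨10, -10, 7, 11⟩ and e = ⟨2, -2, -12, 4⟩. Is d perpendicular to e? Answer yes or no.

d · e = 10·2 + (-10)·(-2) + 7·(-12) + 11·4 = 20 + 20 - 84 + 44 = 0
Zero, so the vectors are orthogonal.

yes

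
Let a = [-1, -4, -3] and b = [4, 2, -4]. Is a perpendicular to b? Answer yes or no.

yes

a · b = (-1)·4 + (-4)·2 + (-3)·(-4) = -4 - 8 + 12 = 0
Zero, so the vectors are orthogonal.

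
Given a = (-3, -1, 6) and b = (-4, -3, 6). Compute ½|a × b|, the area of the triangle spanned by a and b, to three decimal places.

i: (-1)·6 - 6·(-3) = -6 - (-18) = 12
j: 6·(-4) - (-3)·6 = -24 - (-18) = -6
k: (-3)·(-3) - (-1)·(-4) = 9 - 4 = 5
a × b = (12, -6, 5)
|a × b| = √(12² + (-6)² + 5²) = √205 ≈ 14.3178
area = ½ · 14.3178 ≈ 7.159

7.159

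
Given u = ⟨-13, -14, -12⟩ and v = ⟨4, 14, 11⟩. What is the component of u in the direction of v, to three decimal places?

-20.824

u · v = (-13)·4 + (-14)·14 + (-12)·11 = -52 - 196 - 132 = -380
|v| = √(16 + 196 + 121) = √333 ≈ 18.2483
comp_v u = -380 / √333 ≈ -20.824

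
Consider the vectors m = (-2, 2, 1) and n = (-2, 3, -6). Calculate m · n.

4

m · n = (-2)·(-2) + 2·3 + 1·(-6) = 4 + 6 - 6 = 4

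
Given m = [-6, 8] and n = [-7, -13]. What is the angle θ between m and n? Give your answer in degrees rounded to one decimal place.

114.8

m · n = (-6)·(-7) + 8·(-13) = 42 - 104 = -62
|m|² = 36 + 64 = 100,  |m| = √100 ≈ 10.000000
|n|² = 49 + 169 = 218,  |n| = √218 ≈ 14.764823
cos θ = -62 / (10.000000 · 14.764823) ≈ -0.41992
θ = arccos(-0.41992) ≈ 114.8°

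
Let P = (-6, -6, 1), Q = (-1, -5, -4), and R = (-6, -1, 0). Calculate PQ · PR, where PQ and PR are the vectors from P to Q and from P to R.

10

PQ = Q − P = (5, 1, -5)
PR = R − P = (0, 5, -1)
PQ · PR = 5·0 + 1·5 + (-5)·(-1) = 0 + 5 + 5 = 10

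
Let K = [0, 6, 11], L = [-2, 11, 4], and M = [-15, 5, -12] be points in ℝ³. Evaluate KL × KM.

(-122, 59, 77)

KL = (-2, 5, -7)
KM = (-15, -1, -23)
i: 5·(-23) - (-7)·(-1) = -115 - 7 = -122
j: (-7)·(-15) - (-2)·(-23) = 105 - 46 = 59
k: (-2)·(-1) - 5·(-15) = 2 - (-75) = 77
KL × KM = (-122, 59, 77)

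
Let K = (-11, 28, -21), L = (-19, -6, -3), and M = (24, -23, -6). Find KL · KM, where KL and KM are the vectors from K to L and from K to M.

1724

KL = L − K = (-8, -34, 18)
KM = M − K = (35, -51, 15)
KL · KM = (-8)·35 + (-34)·(-51) + 18·15 = -280 + 1734 + 270 = 1724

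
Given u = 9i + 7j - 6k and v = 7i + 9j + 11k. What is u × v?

(131, -141, 32)

i: 7·11 - (-6)·9 = 77 - (-54) = 131
j: (-6)·7 - 9·11 = -42 - 99 = -141
k: 9·9 - 7·7 = 81 - 49 = 32
u × v = (131, -141, 32)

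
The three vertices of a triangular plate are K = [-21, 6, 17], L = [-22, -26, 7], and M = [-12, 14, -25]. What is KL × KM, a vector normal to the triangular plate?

KL = (-1, -32, -10)
KM = (9, 8, -42)
i: (-32)·(-42) - (-10)·8 = 1344 - (-80) = 1424
j: (-10)·9 - (-1)·(-42) = -90 - 42 = -132
k: (-1)·8 - (-32)·9 = -8 - (-288) = 280
KL × KM = (1424, -132, 280)

(1424, -132, 280)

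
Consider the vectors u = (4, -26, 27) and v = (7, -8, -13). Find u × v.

i: (-26)·(-13) - 27·(-8) = 338 - (-216) = 554
j: 27·7 - 4·(-13) = 189 - (-52) = 241
k: 4·(-8) - (-26)·7 = -32 - (-182) = 150
u × v = (554, 241, 150)

(554, 241, 150)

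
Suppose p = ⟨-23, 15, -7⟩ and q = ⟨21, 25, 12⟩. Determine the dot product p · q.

p · q = (-23)·21 + 15·25 + (-7)·12 = -483 + 375 - 84 = -192

-192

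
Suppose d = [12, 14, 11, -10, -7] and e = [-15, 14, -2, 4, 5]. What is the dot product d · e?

-81

d · e = 12·(-15) + 14·14 + 11·(-2) + (-10)·4 + (-7)·5 = -180 + 196 - 22 - 40 - 35 = -81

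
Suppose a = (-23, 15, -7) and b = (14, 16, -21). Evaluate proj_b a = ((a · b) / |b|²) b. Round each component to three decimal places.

(1.019, 1.165, -1.529)

a · b = (-23)·14 + 15·16 + (-7)·(-21) = -322 + 240 + 147 = 65
|b|² = 196 + 256 + 441 = 893
proj_b a = (65/893) · (14, 16, -21) ≈ (1.019, 1.165, -1.529)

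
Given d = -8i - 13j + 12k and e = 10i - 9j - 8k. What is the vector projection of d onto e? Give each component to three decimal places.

d · e = (-8)·10 + (-13)·(-9) + 12·(-8) = -80 + 117 - 96 = -59
|e|² = 100 + 81 + 64 = 245
proj_e d = (-59/245) · (10, -9, -8) ≈ (-2.408, 2.167, 1.927)

(-2.408, 2.167, 1.927)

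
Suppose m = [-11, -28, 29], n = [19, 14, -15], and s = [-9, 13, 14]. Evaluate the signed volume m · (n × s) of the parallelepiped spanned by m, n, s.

10184

n × s:
i: 14·14 - (-15)·13 = 196 - (-195) = 391
j: (-15)·(-9) - 19·14 = 135 - 266 = -131
k: 19·13 - 14·(-9) = 247 - (-126) = 373
n × s = (391, -131, 373)
m · (n × s) = (-11)·391 + (-28)·(-131) + 29·373 = -4301 + 3668 + 10817 = 10184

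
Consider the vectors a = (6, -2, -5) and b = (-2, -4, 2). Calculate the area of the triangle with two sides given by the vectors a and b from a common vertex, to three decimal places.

18.466

i: (-2)·2 - (-5)·(-4) = -4 - 20 = -24
j: (-5)·(-2) - 6·2 = 10 - 12 = -2
k: 6·(-4) - (-2)·(-2) = -24 - 4 = -28
a × b = (-24, -2, -28)
|a × b| = √((-24)² + (-2)² + (-28)²) = √1364 ≈ 36.9324
area = ½ · 36.9324 ≈ 18.466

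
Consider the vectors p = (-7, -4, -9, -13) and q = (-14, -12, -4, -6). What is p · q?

p · q = (-7)·(-14) + (-4)·(-12) + (-9)·(-4) + (-13)·(-6) = 98 + 48 + 36 + 78 = 260

260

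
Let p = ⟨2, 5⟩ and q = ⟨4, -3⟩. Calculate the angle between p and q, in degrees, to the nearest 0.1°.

p · q = 2·4 + 5·(-3) = 8 - 15 = -7
|p|² = 4 + 25 = 29,  |p| = √29 ≈ 5.385165
|q|² = 16 + 9 = 25,  |q| = √25 ≈ 5.000000
cos θ = -7 / (5.385165 · 5.000000) ≈ -0.25997
θ = arccos(-0.25997) ≈ 105.1°

105.1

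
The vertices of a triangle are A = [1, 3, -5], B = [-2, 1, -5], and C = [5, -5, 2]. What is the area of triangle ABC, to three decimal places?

AB = (-3, -2, 0),  AC = (4, -8, 7)
i: (-2)·7 - 0·(-8) = -14 - 0 = -14
j: 0·4 - (-3)·7 = 0 - (-21) = 21
k: (-3)·(-8) - (-2)·4 = 24 - (-8) = 32
AB × AC = (-14, 21, 32)
|AB × AC| = √1661 ≈ 40.7554
area = ½ · 40.7554 ≈ 20.378

20.378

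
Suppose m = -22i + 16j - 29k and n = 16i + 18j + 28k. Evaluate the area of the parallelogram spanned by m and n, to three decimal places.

1178.604

i: 16·28 - (-29)·18 = 448 - (-522) = 970
j: (-29)·16 - (-22)·28 = -464 - (-616) = 152
k: (-22)·18 - 16·16 = -396 - 256 = -652
m × n = (970, 152, -652)
|m × n| = √(970² + 152² + (-652)²) = √1389108 ≈ 1178.6043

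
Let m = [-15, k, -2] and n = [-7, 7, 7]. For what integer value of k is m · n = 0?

m · n = (-15)·(-7) + k·7 + (-2)·7 = 91 + 7k
Set equal to 0: 7k = -91, so k = -13.

-13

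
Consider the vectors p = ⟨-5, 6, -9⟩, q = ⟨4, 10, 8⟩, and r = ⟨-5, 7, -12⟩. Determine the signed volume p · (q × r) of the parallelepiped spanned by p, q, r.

226

q × r:
i: 10·(-12) - 8·7 = -120 - 56 = -176
j: 8·(-5) - 4·(-12) = -40 - (-48) = 8
k: 4·7 - 10·(-5) = 28 - (-50) = 78
q × r = (-176, 8, 78)
p · (q × r) = (-5)·(-176) + 6·8 + (-9)·78 = 880 + 48 - 702 = 226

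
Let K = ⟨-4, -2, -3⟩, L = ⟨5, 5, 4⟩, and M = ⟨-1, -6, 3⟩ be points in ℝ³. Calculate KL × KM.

(70, -33, -57)

KL = (9, 7, 7)
KM = (3, -4, 6)
i: 7·6 - 7·(-4) = 42 - (-28) = 70
j: 7·3 - 9·6 = 21 - 54 = -33
k: 9·(-4) - 7·3 = -36 - 21 = -57
KL × KM = (70, -33, -57)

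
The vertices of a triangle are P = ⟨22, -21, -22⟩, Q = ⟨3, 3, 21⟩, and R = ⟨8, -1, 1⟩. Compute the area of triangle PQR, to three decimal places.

176.086

PQ = (-19, 24, 43),  PR = (-14, 20, 23)
i: 24·23 - 43·20 = 552 - 860 = -308
j: 43·(-14) - (-19)·23 = -602 - (-437) = -165
k: (-19)·20 - 24·(-14) = -380 - (-336) = -44
PQ × PR = (-308, -165, -44)
|PQ × PR| = √124025 ≈ 352.1718
area = ½ · 352.1718 ≈ 176.086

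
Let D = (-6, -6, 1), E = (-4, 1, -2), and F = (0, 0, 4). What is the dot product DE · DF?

45

DE = E − D = (2, 7, -3)
DF = F − D = (6, 6, 3)
DE · DF = 2·6 + 7·6 + (-3)·3 = 12 + 42 - 9 = 45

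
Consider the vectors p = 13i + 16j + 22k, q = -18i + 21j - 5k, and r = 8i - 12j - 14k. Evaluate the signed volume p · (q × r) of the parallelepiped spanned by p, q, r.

q × r:
i: 21·(-14) - (-5)·(-12) = -294 - 60 = -354
j: (-5)·8 - (-18)·(-14) = -40 - 252 = -292
k: (-18)·(-12) - 21·8 = 216 - 168 = 48
q × r = (-354, -292, 48)
p · (q × r) = 13·(-354) + 16·(-292) + 22·48 = -4602 - 4672 + 1056 = -8218

-8218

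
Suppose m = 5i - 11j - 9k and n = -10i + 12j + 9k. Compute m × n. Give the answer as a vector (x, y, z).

i: (-11)·9 - (-9)·12 = -99 - (-108) = 9
j: (-9)·(-10) - 5·9 = 90 - 45 = 45
k: 5·12 - (-11)·(-10) = 60 - 110 = -50
m × n = (9, 45, -50)

(9, 45, -50)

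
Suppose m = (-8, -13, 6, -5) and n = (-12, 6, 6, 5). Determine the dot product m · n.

29

m · n = (-8)·(-12) + (-13)·6 + 6·6 + (-5)·5 = 96 - 78 + 36 - 25 = 29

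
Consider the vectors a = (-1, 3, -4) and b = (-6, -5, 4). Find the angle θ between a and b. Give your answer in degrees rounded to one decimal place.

124.0

a · b = (-1)·(-6) + 3·(-5) + (-4)·4 = 6 - 15 - 16 = -25
|a|² = 1 + 9 + 16 = 26,  |a| = √26 ≈ 5.099020
|b|² = 36 + 25 + 16 = 77,  |b| = √77 ≈ 8.774964
cos θ = -25 / (5.099020 · 8.774964) ≈ -0.55874
θ = arccos(-0.55874) ≈ 124.0°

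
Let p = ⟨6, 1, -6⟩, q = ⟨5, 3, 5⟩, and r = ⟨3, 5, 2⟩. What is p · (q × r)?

-205

q × r:
i: 3·2 - 5·5 = 6 - 25 = -19
j: 5·3 - 5·2 = 15 - 10 = 5
k: 5·5 - 3·3 = 25 - 9 = 16
q × r = (-19, 5, 16)
p · (q × r) = 6·(-19) + 1·5 + (-6)·16 = -114 + 5 - 96 = -205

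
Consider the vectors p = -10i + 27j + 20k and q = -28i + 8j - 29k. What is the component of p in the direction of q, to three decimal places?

-2.044

p · q = (-10)·(-28) + 27·8 + 20·(-29) = 280 + 216 - 580 = -84
|q| = √(784 + 64 + 841) = √1689 ≈ 41.0974
comp_q p = -84 / √1689 ≈ -2.044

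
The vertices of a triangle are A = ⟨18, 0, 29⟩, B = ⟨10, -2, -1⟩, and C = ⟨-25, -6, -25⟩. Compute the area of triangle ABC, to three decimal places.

430.927

AB = (-8, -2, -30),  AC = (-43, -6, -54)
i: (-2)·(-54) - (-30)·(-6) = 108 - 180 = -72
j: (-30)·(-43) - (-8)·(-54) = 1290 - 432 = 858
k: (-8)·(-6) - (-2)·(-43) = 48 - 86 = -38
AB × AC = (-72, 858, -38)
|AB × AC| = √742792 ≈ 861.8538
area = ½ · 861.8538 ≈ 430.927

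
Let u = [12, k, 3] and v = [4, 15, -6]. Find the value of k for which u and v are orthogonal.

u · v = 12·4 + k·15 + 3·(-6) = 30 + 15k
Set equal to 0: 15k = -30, so k = -2.

-2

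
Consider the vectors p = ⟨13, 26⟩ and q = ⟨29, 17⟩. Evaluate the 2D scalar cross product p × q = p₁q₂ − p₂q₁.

13·17 - 26·29 = 221 - 754 = -533

-533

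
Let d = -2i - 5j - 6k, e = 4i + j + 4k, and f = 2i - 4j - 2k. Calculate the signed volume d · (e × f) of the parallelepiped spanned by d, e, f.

e × f:
i: 1·(-2) - 4·(-4) = -2 - (-16) = 14
j: 4·2 - 4·(-2) = 8 - (-8) = 16
k: 4·(-4) - 1·2 = -16 - 2 = -18
e × f = (14, 16, -18)
d · (e × f) = (-2)·14 + (-5)·16 + (-6)·(-18) = -28 - 80 + 108 = 0

0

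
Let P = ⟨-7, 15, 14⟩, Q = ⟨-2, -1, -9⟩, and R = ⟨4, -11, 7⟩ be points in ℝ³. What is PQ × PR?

PQ = (5, -16, -23)
PR = (11, -26, -7)
i: (-16)·(-7) - (-23)·(-26) = 112 - 598 = -486
j: (-23)·11 - 5·(-7) = -253 - (-35) = -218
k: 5·(-26) - (-16)·11 = -130 - (-176) = 46
PQ × PR = (-486, -218, 46)

(-486, -218, 46)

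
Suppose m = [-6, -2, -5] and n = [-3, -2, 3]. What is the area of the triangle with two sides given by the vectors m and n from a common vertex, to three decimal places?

18.581

i: (-2)·3 - (-5)·(-2) = -6 - 10 = -16
j: (-5)·(-3) - (-6)·3 = 15 - (-18) = 33
k: (-6)·(-2) - (-2)·(-3) = 12 - 6 = 6
m × n = (-16, 33, 6)
|m × n| = √((-16)² + 33² + 6²) = √1381 ≈ 37.1618
area = ½ · 37.1618 ≈ 18.581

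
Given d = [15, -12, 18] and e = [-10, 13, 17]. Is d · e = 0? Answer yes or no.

yes

d · e = 15·(-10) + (-12)·13 + 18·17 = -150 - 156 + 306 = 0
Zero, so the vectors are orthogonal.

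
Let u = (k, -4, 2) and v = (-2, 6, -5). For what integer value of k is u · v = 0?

-17

u · v = k·(-2) + (-4)·6 + 2·(-5) = -34 - 2k
Set equal to 0: -2k = 34, so k = -17.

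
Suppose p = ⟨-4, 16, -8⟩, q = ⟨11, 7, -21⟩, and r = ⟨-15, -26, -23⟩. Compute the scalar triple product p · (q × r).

13364

q × r:
i: 7·(-23) - (-21)·(-26) = -161 - 546 = -707
j: (-21)·(-15) - 11·(-23) = 315 - (-253) = 568
k: 11·(-26) - 7·(-15) = -286 - (-105) = -181
q × r = (-707, 568, -181)
p · (q × r) = (-4)·(-707) + 16·568 + (-8)·(-181) = 2828 + 9088 + 1448 = 13364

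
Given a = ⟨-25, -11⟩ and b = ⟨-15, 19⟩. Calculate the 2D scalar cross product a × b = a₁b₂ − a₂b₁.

(-25)·19 - (-11)·(-15) = -475 - 165 = -640

-640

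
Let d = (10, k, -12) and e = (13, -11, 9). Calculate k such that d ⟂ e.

2

d · e = 10·13 + k·(-11) + (-12)·9 = 22 - 11k
Set equal to 0: -11k = -22, so k = 2.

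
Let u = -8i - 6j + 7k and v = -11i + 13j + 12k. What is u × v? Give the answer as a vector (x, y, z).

i: (-6)·12 - 7·13 = -72 - 91 = -163
j: 7·(-11) - (-8)·12 = -77 - (-96) = 19
k: (-8)·13 - (-6)·(-11) = -104 - 66 = -170
u × v = (-163, 19, -170)

(-163, 19, -170)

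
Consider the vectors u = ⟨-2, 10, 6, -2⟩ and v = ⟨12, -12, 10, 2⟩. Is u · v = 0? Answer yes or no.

no

u · v = (-2)·12 + 10·(-12) + 6·10 + (-2)·2 = -24 - 120 + 60 - 4 = -88
Nonzero, so the vectors are not orthogonal.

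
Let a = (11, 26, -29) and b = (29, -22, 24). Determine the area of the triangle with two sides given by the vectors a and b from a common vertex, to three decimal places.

743.848

i: 26·24 - (-29)·(-22) = 624 - 638 = -14
j: (-29)·29 - 11·24 = -841 - 264 = -1105
k: 11·(-22) - 26·29 = -242 - 754 = -996
a × b = (-14, -1105, -996)
|a × b| = √((-14)² + (-1105)² + (-996)²) = √2213237 ≈ 1487.6952
area = ½ · 1487.6952 ≈ 743.848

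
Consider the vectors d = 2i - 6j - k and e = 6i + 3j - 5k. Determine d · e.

d · e = 2·6 + (-6)·3 + (-1)·(-5) = 12 - 18 + 5 = -1

-1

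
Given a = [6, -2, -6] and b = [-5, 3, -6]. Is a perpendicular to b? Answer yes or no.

yes

a · b = 6·(-5) + (-2)·3 + (-6)·(-6) = -30 - 6 + 36 = 0
Zero, so the vectors are orthogonal.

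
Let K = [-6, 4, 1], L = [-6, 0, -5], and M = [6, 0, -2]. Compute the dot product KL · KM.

KL = L − K = (0, -4, -6)
KM = M − K = (12, -4, -3)
KL · KM = 0·12 + (-4)·(-4) + (-6)·(-3) = 0 + 16 + 18 = 34

34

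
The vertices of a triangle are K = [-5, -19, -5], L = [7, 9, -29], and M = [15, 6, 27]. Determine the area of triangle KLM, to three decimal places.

873.515

KL = (12, 28, -24),  KM = (20, 25, 32)
i: 28·32 - (-24)·25 = 896 - (-600) = 1496
j: (-24)·20 - 12·32 = -480 - 384 = -864
k: 12·25 - 28·20 = 300 - 560 = -260
KL × KM = (1496, -864, -260)
|KL × KM| = √3052112 ≈ 1747.0295
area = ½ · 1747.0295 ≈ 873.515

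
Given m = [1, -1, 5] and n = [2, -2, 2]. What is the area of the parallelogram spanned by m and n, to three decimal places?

11.314

i: (-1)·2 - 5·(-2) = -2 - (-10) = 8
j: 5·2 - 1·2 = 10 - 2 = 8
k: 1·(-2) - (-1)·2 = -2 - (-2) = 0
m × n = (8, 8, 0)
|m × n| = √(8² + 8² + 0²) = √128 ≈ 11.3137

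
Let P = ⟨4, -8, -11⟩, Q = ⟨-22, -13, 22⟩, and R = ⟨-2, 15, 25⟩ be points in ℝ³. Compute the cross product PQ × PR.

(-939, 738, -628)

PQ = (-26, -5, 33)
PR = (-6, 23, 36)
i: (-5)·36 - 33·23 = -180 - 759 = -939
j: 33·(-6) - (-26)·36 = -198 - (-936) = 738
k: (-26)·23 - (-5)·(-6) = -598 - 30 = -628
PQ × PR = (-939, 738, -628)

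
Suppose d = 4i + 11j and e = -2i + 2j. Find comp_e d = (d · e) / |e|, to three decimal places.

d · e = 4·(-2) + 11·2 = -8 + 22 = 14
|e| = √(4 + 4) = √8 ≈ 2.8284
comp_e d = 14 / √8 ≈ 4.950

4.950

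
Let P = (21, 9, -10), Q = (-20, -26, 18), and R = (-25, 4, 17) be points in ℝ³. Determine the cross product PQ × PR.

(-805, -181, -1405)

PQ = (-41, -35, 28)
PR = (-46, -5, 27)
i: (-35)·27 - 28·(-5) = -945 - (-140) = -805
j: 28·(-46) - (-41)·27 = -1288 - (-1107) = -181
k: (-41)·(-5) - (-35)·(-46) = 205 - 1610 = -1405
PQ × PR = (-805, -181, -1405)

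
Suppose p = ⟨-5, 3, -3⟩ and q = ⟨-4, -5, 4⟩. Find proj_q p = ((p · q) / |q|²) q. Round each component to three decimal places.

p · q = (-5)·(-4) + 3·(-5) + (-3)·4 = 20 - 15 - 12 = -7
|q|² = 16 + 25 + 16 = 57
proj_q p = (-7/57) · (-4, -5, 4) ≈ (0.491, 0.614, -0.491)

(0.491, 0.614, -0.491)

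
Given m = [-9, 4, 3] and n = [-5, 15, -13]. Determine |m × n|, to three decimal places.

200.145

i: 4·(-13) - 3·15 = -52 - 45 = -97
j: 3·(-5) - (-9)·(-13) = -15 - 117 = -132
k: (-9)·15 - 4·(-5) = -135 - (-20) = -115
m × n = (-97, -132, -115)
|m × n| = √((-97)² + (-132)² + (-115)²) = √40058 ≈ 200.1449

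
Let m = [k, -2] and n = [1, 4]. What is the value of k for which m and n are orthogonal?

8

m · n = k·1 + (-2)·4 = -8 + 1k
Set equal to 0: 1k = 8, so k = 8.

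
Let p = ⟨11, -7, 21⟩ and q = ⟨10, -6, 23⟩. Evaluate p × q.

i: (-7)·23 - 21·(-6) = -161 - (-126) = -35
j: 21·10 - 11·23 = 210 - 253 = -43
k: 11·(-6) - (-7)·10 = -66 - (-70) = 4
p × q = (-35, -43, 4)

(-35, -43, 4)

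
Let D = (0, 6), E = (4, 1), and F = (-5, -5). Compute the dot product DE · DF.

35

DE = E − D = (4, -5)
DF = F − D = (-5, -11)
DE · DF = 4·(-5) + (-5)·(-11) = -20 + 55 = 35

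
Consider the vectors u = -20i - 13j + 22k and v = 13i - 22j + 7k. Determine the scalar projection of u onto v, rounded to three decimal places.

u · v = (-20)·13 + (-13)·(-22) + 22·7 = -260 + 286 + 154 = 180
|v| = √(169 + 484 + 49) = √702 ≈ 26.4953
comp_v u = 180 / √702 ≈ 6.794

6.794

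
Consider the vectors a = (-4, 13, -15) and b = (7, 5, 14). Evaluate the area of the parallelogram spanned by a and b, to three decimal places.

i: 13·14 - (-15)·5 = 182 - (-75) = 257
j: (-15)·7 - (-4)·14 = -105 - (-56) = -49
k: (-4)·5 - 13·7 = -20 - 91 = -111
a × b = (257, -49, -111)
|a × b| = √(257² + (-49)² + (-111)²) = √80771 ≈ 284.2024

284.202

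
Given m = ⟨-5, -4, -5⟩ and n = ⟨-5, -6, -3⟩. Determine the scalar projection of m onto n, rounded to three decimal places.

m · n = (-5)·(-5) + (-4)·(-6) + (-5)·(-3) = 25 + 24 + 15 = 64
|n| = √(25 + 36 + 9) = √70 ≈ 8.3666
comp_n m = 64 / √70 ≈ 7.649

7.649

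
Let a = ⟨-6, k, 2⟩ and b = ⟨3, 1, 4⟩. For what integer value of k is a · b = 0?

a · b = (-6)·3 + k·1 + 2·4 = -10 + 1k
Set equal to 0: 1k = 10, so k = 10.

10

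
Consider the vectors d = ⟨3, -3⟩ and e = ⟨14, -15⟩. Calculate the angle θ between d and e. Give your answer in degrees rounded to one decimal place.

2.0

d · e = 3·14 + (-3)·(-15) = 42 + 45 = 87
|d|² = 9 + 9 = 18,  |d| = √18 ≈ 4.242641
|e|² = 196 + 225 = 421,  |e| = √421 ≈ 20.518285
cos θ = 87 / (4.242641 · 20.518285) ≈ 0.99941
θ = arccos(0.99941) ≈ 2.0°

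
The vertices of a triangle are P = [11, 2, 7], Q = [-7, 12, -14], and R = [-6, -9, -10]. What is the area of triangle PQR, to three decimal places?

PQ = (-18, 10, -21),  PR = (-17, -11, -17)
i: 10·(-17) - (-21)·(-11) = -170 - 231 = -401
j: (-21)·(-17) - (-18)·(-17) = 357 - 306 = 51
k: (-18)·(-11) - 10·(-17) = 198 - (-170) = 368
PQ × PR = (-401, 51, 368)
|PQ × PR| = √298826 ≈ 546.6498
area = ½ · 546.6498 ≈ 273.325

273.325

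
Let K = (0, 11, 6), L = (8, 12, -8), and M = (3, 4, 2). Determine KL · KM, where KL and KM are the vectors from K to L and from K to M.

KL = L − K = (8, 1, -14)
KM = M − K = (3, -7, -4)
KL · KM = 8·3 + 1·(-7) + (-14)·(-4) = 24 - 7 + 56 = 73

73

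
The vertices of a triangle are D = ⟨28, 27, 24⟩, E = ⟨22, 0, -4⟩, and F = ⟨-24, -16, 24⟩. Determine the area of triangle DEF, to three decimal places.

1104.861

DE = (-6, -27, -28),  DF = (-52, -43, 0)
i: (-27)·0 - (-28)·(-43) = 0 - 1204 = -1204
j: (-28)·(-52) - (-6)·0 = 1456 - 0 = 1456
k: (-6)·(-43) - (-27)·(-52) = 258 - 1404 = -1146
DE × DF = (-1204, 1456, -1146)
|DE × DF| = √4882868 ≈ 2209.7212
area = ½ · 2209.7212 ≈ 1104.861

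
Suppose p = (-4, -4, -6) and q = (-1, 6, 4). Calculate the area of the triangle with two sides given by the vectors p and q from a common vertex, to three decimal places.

20.421

i: (-4)·4 - (-6)·6 = -16 - (-36) = 20
j: (-6)·(-1) - (-4)·4 = 6 - (-16) = 22
k: (-4)·6 - (-4)·(-1) = -24 - 4 = -28
p × q = (20, 22, -28)
|p × q| = √(20² + 22² + (-28)²) = √1668 ≈ 40.8412
area = ½ · 40.8412 ≈ 20.421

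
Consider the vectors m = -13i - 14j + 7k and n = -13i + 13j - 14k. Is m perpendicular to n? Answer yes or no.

no

m · n = (-13)·(-13) + (-14)·13 + 7·(-14) = 169 - 182 - 98 = -111
Nonzero, so the vectors are not orthogonal.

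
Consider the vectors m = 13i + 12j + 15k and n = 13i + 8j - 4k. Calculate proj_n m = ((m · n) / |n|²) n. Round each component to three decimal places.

(10.703, 6.586, -3.293)

m · n = 13·13 + 12·8 + 15·(-4) = 169 + 96 - 60 = 205
|n|² = 169 + 64 + 16 = 249
proj_n m = (205/249) · (13, 8, -4) ≈ (10.703, 6.586, -3.293)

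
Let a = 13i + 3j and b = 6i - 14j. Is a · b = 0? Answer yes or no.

no

a · b = 13·6 + 3·(-14) = 78 - 42 = 36
Nonzero, so the vectors are not orthogonal.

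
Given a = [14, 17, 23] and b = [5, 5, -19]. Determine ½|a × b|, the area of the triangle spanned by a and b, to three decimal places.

i: 17·(-19) - 23·5 = -323 - 115 = -438
j: 23·5 - 14·(-19) = 115 - (-266) = 381
k: 14·5 - 17·5 = 70 - 85 = -15
a × b = (-438, 381, -15)
|a × b| = √((-438)² + 381² + (-15)²) = √337230 ≈ 580.7151
area = ½ · 580.7151 ≈ 290.358

290.358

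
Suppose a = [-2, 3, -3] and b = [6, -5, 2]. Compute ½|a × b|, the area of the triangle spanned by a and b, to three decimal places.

i: 3·2 - (-3)·(-5) = 6 - 15 = -9
j: (-3)·6 - (-2)·2 = -18 - (-4) = -14
k: (-2)·(-5) - 3·6 = 10 - 18 = -8
a × b = (-9, -14, -8)
|a × b| = √((-9)² + (-14)² + (-8)²) = √341 ≈ 18.4662
area = ½ · 18.4662 ≈ 9.233

9.233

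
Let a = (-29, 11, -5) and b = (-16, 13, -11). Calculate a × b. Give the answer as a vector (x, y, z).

(-56, -239, -201)

i: 11·(-11) - (-5)·13 = -121 - (-65) = -56
j: (-5)·(-16) - (-29)·(-11) = 80 - 319 = -239
k: (-29)·13 - 11·(-16) = -377 - (-176) = -201
a × b = (-56, -239, -201)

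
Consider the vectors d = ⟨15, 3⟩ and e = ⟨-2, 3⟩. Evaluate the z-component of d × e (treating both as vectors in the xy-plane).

15·3 - 3·(-2) = 45 - (-6) = 51

51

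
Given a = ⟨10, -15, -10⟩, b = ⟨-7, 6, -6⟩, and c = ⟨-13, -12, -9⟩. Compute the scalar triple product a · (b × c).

b × c:
i: 6·(-9) - (-6)·(-12) = -54 - 72 = -126
j: (-6)·(-13) - (-7)·(-9) = 78 - 63 = 15
k: (-7)·(-12) - 6·(-13) = 84 - (-78) = 162
b × c = (-126, 15, 162)
a · (b × c) = 10·(-126) + (-15)·15 + (-10)·162 = -1260 - 225 - 1620 = -3105

-3105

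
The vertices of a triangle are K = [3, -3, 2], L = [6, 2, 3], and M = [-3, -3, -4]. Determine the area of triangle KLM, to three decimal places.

22.045

KL = (3, 5, 1),  KM = (-6, 0, -6)
i: 5·(-6) - 1·0 = -30 - 0 = -30
j: 1·(-6) - 3·(-6) = -6 - (-18) = 12
k: 3·0 - 5·(-6) = 0 - (-30) = 30
KL × KM = (-30, 12, 30)
|KL × KM| = √1944 ≈ 44.0908
area = ½ · 44.0908 ≈ 22.045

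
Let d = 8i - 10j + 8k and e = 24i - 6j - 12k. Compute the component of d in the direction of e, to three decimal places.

5.674

d · e = 8·24 + (-10)·(-6) + 8·(-12) = 192 + 60 - 96 = 156
|e| = √(576 + 36 + 144) = √756 ≈ 27.4955
comp_e d = 156 / √756 ≈ 5.674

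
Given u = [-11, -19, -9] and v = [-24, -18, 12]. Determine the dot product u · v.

498

u · v = (-11)·(-24) + (-19)·(-18) + (-9)·12 = 264 + 342 - 108 = 498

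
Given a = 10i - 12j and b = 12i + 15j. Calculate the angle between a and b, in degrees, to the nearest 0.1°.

101.5

a · b = 10·12 + (-12)·15 = 120 - 180 = -60
|a|² = 100 + 144 = 244,  |a| = √244 ≈ 15.620499
|b|² = 144 + 225 = 369,  |b| = √369 ≈ 19.209373
cos θ = -60 / (15.620499 · 19.209373) ≈ -0.19996
θ = arccos(-0.19996) ≈ 101.5°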